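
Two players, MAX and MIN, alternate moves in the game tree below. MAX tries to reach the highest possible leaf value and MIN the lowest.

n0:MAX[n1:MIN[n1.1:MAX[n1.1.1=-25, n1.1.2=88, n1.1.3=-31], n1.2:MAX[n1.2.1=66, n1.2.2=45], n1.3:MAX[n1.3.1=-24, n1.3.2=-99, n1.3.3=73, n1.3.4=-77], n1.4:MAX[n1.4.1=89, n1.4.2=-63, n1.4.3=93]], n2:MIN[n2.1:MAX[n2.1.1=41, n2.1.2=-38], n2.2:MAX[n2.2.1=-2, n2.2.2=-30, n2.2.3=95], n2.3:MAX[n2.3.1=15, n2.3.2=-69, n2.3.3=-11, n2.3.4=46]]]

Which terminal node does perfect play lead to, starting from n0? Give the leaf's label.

n1.1 (MAX): max(-25, 88, -31) = 88
n1.2 (MAX): max(66, 45) = 66
n1.3 (MAX): max(-24, -99, 73, -77) = 73
n1.4 (MAX): max(89, -63, 93) = 93
n1 (MIN): min(88, 66, 73, 93) = 66
n2.1 (MAX): max(41, -38) = 41
n2.2 (MAX): max(-2, -30, 95) = 95
n2.3 (MAX): max(15, -69, -11, 46) = 46
n2 (MIN): min(41, 95, 46) = 41
n0 (MAX): max(66, 41) = 66
At n0, MAX picks n1 (highest: 66).
At n1, MIN picks n1.2 (lowest: 66).
At n1.2, MAX picks n1.2.1 (highest: 66).
Terminal value 66.

n1.2.1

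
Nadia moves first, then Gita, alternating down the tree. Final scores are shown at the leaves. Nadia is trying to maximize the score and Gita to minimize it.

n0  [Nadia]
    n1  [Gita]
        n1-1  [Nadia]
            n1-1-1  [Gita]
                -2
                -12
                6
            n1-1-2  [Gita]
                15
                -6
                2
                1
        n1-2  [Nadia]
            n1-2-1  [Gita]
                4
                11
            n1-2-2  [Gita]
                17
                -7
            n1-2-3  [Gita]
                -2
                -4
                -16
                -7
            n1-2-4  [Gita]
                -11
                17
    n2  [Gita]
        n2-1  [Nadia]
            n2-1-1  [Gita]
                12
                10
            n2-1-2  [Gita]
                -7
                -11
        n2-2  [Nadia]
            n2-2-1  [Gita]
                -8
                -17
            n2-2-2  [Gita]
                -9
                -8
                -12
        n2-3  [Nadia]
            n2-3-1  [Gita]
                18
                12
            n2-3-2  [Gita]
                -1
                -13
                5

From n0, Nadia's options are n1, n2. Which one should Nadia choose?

n1

n1-1-1 (Gita): min(-2, -12, 6) = -12
n1-1-2 (Gita): min(15, -6, 2, 1) = -6
n1-1 (Nadia): max(-12, -6) = -6
n1-2-1 (Gita): min(4, 11) = 4
n1-2-2 (Gita): min(17, -7) = -7
n1-2-3 (Gita): min(-2, -4, -16, -7) = -16
n1-2-4 (Gita): min(-11, 17) = -11
n1-2 (Nadia): max(4, -7, -16, -11) = 4
n1 (Gita): min(-6, 4) = -6
n2-1-1 (Gita): min(12, 10) = 10
n2-1-2 (Gita): min(-7, -11) = -11
n2-1 (Nadia): max(10, -11) = 10
n2-2-1 (Gita): min(-8, -17) = -17
n2-2-2 (Gita): min(-9, -8, -12) = -12
n2-2 (Nadia): max(-17, -12) = -12
n2-3-1 (Gita): min(18, 12) = 12
n2-3-2 (Gita): min(-1, -13, 5) = -13
n2-3 (Nadia): max(12, -13) = 12
n2 (Gita): min(10, -12, 12) = -12
n0 (Nadia): max(-6, -12) = -6
Nadia at n0 wants the highest of {n1=-6, n2=-12}, so chooses n1.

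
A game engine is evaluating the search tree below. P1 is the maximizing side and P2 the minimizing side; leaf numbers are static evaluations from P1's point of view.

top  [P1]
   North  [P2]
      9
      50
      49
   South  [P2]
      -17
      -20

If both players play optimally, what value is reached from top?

North (P2): min(9, 50, 49) = 9
South (P2): min(-17, -20) = -20
top (P1): max(9, -20) = 9

9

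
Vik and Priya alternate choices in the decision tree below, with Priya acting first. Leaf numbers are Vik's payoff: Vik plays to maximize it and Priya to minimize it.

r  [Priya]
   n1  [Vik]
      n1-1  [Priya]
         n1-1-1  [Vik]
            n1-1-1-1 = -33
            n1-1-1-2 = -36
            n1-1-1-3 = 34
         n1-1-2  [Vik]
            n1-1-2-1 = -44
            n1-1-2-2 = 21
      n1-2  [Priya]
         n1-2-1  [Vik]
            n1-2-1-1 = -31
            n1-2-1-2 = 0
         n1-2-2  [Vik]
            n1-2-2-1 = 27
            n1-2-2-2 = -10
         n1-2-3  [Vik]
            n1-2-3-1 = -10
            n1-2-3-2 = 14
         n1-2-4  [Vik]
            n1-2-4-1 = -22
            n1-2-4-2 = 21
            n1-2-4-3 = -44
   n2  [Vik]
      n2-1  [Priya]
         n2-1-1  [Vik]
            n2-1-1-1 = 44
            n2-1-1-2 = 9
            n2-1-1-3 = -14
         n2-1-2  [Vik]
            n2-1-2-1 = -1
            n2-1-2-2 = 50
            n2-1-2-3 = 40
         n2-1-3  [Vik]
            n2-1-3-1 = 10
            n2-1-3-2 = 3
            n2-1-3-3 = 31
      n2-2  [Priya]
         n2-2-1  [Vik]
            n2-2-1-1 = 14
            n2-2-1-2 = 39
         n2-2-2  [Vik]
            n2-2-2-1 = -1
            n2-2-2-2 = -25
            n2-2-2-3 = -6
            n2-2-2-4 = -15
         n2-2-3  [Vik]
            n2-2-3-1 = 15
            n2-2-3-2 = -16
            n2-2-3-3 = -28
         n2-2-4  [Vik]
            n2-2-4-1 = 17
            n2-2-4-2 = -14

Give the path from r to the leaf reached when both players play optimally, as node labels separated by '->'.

n1-1-1 (Vik): max(-33, -36, 34) = 34
n1-1-2 (Vik): max(-44, 21) = 21
n1-1 (Priya): min(34, 21) = 21
n1-2-1 (Vik): max(-31, 0) = 0
n1-2-2 (Vik): max(27, -10) = 27
n1-2-3 (Vik): max(-10, 14) = 14
n1-2-4 (Vik): max(-22, 21, -44) = 21
n1-2 (Priya): min(0, 27, 14, 21) = 0
n1 (Vik): max(21, 0) = 21
n2-1-1 (Vik): max(44, 9, -14) = 44
n2-1-2 (Vik): max(-1, 50, 40) = 50
n2-1-3 (Vik): max(10, 3, 31) = 31
n2-1 (Priya): min(44, 50, 31) = 31
n2-2-1 (Vik): max(14, 39) = 39
n2-2-2 (Vik): max(-1, -25, -6, -15) = -1
n2-2-3 (Vik): max(15, -16, -28) = 15
n2-2-4 (Vik): max(17, -14) = 17
n2-2 (Priya): min(39, -1, 15, 17) = -1
n2 (Vik): max(31, -1) = 31
r (Priya): min(21, 31) = 21
At r, Priya picks n1 (lowest: 21).
At n1, Vik picks n1-1 (highest: 21).
At n1-1, Priya picks n1-1-2 (lowest: 21).
At n1-1-2, Vik picks n1-1-2-2 (highest: 21).
Terminal value 21.

r -> n1 -> n1-1 -> n1-1-2 -> n1-1-2-2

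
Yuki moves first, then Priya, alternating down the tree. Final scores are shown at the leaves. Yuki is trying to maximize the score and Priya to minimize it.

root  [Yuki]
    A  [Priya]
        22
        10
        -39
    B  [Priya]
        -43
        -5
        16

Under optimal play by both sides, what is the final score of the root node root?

A (Priya): min(22, 10, -39) = -39
B (Priya): min(-43, -5, 16) = -43
root (Yuki): max(-39, -43) = -39

-39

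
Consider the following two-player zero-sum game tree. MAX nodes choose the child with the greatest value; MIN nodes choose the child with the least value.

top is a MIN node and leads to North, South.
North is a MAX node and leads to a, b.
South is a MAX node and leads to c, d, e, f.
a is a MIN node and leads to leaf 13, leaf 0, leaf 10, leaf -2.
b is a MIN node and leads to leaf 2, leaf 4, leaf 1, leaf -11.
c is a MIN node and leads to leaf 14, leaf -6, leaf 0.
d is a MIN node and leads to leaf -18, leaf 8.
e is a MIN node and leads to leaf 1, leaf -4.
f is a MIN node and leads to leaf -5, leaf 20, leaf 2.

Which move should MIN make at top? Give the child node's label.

South

a (MIN): min(13, 0, 10, -2) = -2
b (MIN): min(2, 4, 1, -11) = -11
North (MAX): max(-2, -11) = -2
c (MIN): min(14, -6, 0) = -6
d (MIN): min(-18, 8) = -18
e (MIN): min(1, -4) = -4
f (MIN): min(-5, 20, 2) = -5
South (MAX): max(-6, -18, -4, -5) = -4
top (MIN): min(-2, -4) = -4
MIN at top wants the lowest of {North=-2, South=-4}, so chooses South.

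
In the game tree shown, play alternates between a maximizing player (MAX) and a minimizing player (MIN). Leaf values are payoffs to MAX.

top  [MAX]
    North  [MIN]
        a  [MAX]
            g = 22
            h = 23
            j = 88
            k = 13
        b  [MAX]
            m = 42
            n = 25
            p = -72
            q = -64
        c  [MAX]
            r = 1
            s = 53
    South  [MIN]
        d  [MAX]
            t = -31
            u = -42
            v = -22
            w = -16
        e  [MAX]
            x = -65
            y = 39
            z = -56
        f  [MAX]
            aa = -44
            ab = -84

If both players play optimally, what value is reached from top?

42

a (MAX): max(22, 23, 88, 13) = 88
b (MAX): max(42, 25, -72, -64) = 42
c (MAX): max(1, 53) = 53
North (MIN): min(88, 42, 53) = 42
d (MAX): max(-31, -42, -22, -16) = -16
e (MAX): max(-65, 39, -56) = 39
f (MAX): max(-44, -84) = -44
South (MIN): min(-16, 39, -44) = -44
top (MAX): max(42, -44) = 42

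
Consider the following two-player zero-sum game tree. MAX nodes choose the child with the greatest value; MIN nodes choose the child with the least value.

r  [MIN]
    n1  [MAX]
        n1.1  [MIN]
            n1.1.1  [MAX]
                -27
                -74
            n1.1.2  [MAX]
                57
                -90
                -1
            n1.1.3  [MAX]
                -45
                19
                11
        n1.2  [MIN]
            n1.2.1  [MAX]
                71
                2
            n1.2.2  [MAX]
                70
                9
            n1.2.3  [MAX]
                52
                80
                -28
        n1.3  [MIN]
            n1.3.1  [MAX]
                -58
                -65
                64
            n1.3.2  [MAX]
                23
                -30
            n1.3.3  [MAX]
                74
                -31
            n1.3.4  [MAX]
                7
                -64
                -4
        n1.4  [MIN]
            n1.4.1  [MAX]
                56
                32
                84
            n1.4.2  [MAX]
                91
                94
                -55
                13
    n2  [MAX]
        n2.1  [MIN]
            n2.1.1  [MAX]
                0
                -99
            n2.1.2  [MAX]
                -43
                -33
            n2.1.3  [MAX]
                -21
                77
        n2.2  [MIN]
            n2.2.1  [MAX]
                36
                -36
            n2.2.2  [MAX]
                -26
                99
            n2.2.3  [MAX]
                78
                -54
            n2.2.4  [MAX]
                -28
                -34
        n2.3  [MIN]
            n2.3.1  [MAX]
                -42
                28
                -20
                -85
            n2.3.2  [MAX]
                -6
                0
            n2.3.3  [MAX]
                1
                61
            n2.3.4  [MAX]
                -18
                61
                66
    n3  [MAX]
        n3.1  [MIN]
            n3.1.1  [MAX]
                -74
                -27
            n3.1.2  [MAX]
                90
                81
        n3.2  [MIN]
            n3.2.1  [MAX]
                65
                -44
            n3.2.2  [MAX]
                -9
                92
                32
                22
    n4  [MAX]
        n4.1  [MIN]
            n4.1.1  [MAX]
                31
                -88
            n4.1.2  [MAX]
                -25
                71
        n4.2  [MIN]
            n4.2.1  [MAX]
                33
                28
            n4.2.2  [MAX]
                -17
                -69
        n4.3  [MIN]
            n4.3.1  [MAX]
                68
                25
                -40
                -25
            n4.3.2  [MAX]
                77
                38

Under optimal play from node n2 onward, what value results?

n2.1.1 (MAX): max(0, -99) = 0
n2.1.2 (MAX): max(-43, -33) = -33
n2.1.3 (MAX): max(-21, 77) = 77
n2.1 (MIN): min(0, -33, 77) = -33
n2.2.1 (MAX): max(36, -36) = 36
n2.2.2 (MAX): max(-26, 99) = 99
n2.2.3 (MAX): max(78, -54) = 78
n2.2.4 (MAX): max(-28, -34) = -28
n2.2 (MIN): min(36, 99, 78, -28) = -28
n2.3.1 (MAX): max(-42, 28, -20, -85) = 28
n2.3.2 (MAX): max(-6, 0) = 0
n2.3.3 (MAX): max(1, 61) = 61
n2.3.4 (MAX): max(-18, 61, 66) = 66
n2.3 (MIN): min(28, 0, 61, 66) = 0
n2 (MAX): max(-33, -28, 0) = 0

0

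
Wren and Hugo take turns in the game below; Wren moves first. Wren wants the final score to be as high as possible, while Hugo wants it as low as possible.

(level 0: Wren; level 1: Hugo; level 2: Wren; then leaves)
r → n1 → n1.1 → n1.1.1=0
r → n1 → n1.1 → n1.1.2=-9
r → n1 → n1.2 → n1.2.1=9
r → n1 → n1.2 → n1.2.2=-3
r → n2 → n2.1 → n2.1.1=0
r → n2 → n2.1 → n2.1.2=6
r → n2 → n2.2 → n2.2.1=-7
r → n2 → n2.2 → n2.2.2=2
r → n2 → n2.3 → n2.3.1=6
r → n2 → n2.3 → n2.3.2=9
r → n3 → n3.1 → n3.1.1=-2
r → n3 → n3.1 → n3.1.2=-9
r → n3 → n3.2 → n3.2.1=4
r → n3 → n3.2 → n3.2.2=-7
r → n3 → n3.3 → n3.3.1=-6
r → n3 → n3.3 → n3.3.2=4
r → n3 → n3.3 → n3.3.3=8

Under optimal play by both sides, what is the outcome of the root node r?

2

n1.1 (Wren): max(0, -9) = 0
n1.2 (Wren): max(9, -3) = 9
n1 (Hugo): min(0, 9) = 0
n2.1 (Wren): max(0, 6) = 6
n2.2 (Wren): max(-7, 2) = 2
n2.3 (Wren): max(6, 9) = 9
n2 (Hugo): min(6, 2, 9) = 2
n3.1 (Wren): max(-2, -9) = -2
n3.2 (Wren): max(4, -7) = 4
n3.3 (Wren): max(-6, 4, 8) = 8
n3 (Hugo): min(-2, 4, 8) = -2
r (Wren): max(0, 2, -2) = 2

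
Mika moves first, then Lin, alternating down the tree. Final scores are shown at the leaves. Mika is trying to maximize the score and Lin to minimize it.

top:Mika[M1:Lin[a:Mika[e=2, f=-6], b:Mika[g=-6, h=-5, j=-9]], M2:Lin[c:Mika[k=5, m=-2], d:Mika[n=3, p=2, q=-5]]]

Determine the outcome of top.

a (Mika): max(2, -6) = 2
b (Mika): max(-6, -5, -9) = -5
M1 (Lin): min(2, -5) = -5
c (Mika): max(5, -2) = 5
d (Mika): max(3, 2, -5) = 3
M2 (Lin): min(5, 3) = 3
top (Mika): max(-5, 3) = 3

3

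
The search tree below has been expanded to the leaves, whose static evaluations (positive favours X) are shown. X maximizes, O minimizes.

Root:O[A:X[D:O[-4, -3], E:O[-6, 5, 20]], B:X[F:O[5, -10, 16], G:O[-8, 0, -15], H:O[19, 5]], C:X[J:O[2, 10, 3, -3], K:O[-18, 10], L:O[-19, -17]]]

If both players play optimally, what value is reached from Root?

D (O): min(-4, -3) = -4
E (O): min(-6, 5, 20) = -6
A (X): max(-4, -6) = -4
F (O): min(5, -10, 16) = -10
G (O): min(-8, 0, -15) = -15
H (O): min(19, 5) = 5
B (X): max(-10, -15, 5) = 5
J (O): min(2, 10, 3, -3) = -3
K (O): min(-18, 10) = -18
L (O): min(-19, -17) = -19
C (X): max(-3, -18, -19) = -3
Root (O): min(-4, 5, -3) = -4

-4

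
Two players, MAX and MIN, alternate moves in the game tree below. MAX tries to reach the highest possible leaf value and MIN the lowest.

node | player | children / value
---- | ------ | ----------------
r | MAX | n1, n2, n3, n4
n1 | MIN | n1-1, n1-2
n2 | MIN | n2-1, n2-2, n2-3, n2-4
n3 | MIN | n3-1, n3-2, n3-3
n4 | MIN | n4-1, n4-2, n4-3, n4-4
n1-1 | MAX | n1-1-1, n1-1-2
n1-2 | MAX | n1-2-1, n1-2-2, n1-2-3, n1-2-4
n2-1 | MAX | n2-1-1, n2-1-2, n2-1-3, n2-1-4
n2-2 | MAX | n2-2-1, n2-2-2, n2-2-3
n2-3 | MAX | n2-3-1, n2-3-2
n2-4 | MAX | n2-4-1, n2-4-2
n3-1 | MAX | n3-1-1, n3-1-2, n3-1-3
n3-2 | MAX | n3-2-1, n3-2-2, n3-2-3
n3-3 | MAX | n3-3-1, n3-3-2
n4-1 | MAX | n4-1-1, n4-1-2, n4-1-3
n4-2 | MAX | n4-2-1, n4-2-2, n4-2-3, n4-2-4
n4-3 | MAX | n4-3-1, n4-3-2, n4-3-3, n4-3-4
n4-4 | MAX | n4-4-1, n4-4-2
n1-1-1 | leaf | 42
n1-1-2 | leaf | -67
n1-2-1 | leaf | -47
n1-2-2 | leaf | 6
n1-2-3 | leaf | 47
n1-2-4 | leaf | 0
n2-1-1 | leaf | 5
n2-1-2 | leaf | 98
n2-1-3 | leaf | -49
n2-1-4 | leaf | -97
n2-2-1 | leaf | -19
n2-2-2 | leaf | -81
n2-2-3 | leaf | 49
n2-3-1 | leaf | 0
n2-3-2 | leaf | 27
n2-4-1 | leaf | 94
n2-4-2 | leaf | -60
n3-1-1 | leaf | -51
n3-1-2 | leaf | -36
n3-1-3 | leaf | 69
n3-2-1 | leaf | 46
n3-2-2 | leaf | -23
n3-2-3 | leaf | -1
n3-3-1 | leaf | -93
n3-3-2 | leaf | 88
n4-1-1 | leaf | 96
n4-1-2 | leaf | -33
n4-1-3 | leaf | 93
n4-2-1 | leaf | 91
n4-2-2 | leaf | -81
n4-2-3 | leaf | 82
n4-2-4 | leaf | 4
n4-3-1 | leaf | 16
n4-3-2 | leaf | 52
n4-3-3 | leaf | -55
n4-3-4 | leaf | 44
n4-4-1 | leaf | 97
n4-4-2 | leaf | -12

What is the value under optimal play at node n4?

n4-1 (MAX): max(96, -33, 93) = 96
n4-2 (MAX): max(91, -81, 82, 4) = 91
n4-3 (MAX): max(16, 52, -55, 44) = 52
n4-4 (MAX): max(97, -12) = 97
n4 (MIN): min(96, 91, 52, 97) = 52

52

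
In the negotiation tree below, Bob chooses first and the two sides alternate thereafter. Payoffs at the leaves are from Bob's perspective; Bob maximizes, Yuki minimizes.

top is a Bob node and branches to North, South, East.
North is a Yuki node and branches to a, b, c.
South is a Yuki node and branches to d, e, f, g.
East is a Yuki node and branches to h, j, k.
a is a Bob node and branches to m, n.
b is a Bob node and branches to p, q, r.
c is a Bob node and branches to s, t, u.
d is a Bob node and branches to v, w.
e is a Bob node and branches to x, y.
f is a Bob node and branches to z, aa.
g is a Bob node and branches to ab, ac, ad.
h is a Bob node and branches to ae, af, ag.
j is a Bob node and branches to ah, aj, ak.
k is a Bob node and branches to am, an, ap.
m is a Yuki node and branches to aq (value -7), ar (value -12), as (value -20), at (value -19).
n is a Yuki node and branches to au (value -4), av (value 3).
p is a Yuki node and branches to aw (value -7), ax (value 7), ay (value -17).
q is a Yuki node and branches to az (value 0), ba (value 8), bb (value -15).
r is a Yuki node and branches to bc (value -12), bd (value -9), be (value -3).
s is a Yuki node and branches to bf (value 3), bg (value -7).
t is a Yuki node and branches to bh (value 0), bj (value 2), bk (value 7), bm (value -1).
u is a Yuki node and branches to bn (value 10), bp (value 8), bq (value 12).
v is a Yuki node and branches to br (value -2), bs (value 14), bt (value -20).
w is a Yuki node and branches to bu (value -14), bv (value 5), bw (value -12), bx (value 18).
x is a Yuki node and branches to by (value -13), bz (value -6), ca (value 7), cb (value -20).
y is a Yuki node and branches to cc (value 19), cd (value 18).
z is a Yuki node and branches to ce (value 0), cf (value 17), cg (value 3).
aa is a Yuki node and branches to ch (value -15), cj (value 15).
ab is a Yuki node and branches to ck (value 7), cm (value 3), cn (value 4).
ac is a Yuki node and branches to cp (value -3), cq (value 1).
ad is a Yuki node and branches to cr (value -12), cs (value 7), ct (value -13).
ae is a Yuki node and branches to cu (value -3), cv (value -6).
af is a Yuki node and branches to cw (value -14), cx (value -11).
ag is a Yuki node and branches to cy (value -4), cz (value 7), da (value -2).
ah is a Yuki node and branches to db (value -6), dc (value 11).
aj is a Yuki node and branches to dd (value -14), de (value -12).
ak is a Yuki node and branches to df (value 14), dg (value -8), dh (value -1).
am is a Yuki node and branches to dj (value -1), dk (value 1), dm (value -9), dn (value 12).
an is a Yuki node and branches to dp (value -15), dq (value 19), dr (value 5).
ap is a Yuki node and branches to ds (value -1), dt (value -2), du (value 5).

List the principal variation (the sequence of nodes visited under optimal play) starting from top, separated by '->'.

m (Yuki): min(-7, -12, -20, -19) = -20
n (Yuki): min(-4, 3) = -4
a (Bob): max(-20, -4) = -4
p (Yuki): min(-7, 7, -17) = -17
q (Yuki): min(0, 8, -15) = -15
r (Yuki): min(-12, -9, -3) = -12
b (Bob): max(-17, -15, -12) = -12
s (Yuki): min(3, -7) = -7
t (Yuki): min(0, 2, 7, -1) = -1
u (Yuki): min(10, 8, 12) = 8
c (Bob): max(-7, -1, 8) = 8
North (Yuki): min(-4, -12, 8) = -12
v (Yuki): min(-2, 14, -20) = -20
w (Yuki): min(-14, 5, -12, 18) = -14
d (Bob): max(-20, -14) = -14
x (Yuki): min(-13, -6, 7, -20) = -20
y (Yuki): min(19, 18) = 18
e (Bob): max(-20, 18) = 18
z (Yuki): min(0, 17, 3) = 0
aa (Yuki): min(-15, 15) = -15
f (Bob): max(0, -15) = 0
ab (Yuki): min(7, 3, 4) = 3
ac (Yuki): min(-3, 1) = -3
ad (Yuki): min(-12, 7, -13) = -13
g (Bob): max(3, -3, -13) = 3
South (Yuki): min(-14, 18, 0, 3) = -14
ae (Yuki): min(-3, -6) = -6
af (Yuki): min(-14, -11) = -14
ag (Yuki): min(-4, 7, -2) = -4
h (Bob): max(-6, -14, -4) = -4
ah (Yuki): min(-6, 11) = -6
aj (Yuki): min(-14, -12) = -14
ak (Yuki): min(14, -8, -1) = -8
j (Bob): max(-6, -14, -8) = -6
am (Yuki): min(-1, 1, -9, 12) = -9
an (Yuki): min(-15, 19, 5) = -15
ap (Yuki): min(-1, -2, 5) = -2
k (Bob): max(-9, -15, -2) = -2
East (Yuki): min(-4, -6, -2) = -6
top (Bob): max(-12, -14, -6) = -6
At top, Bob picks East (highest: -6).
At East, Yuki picks j (lowest: -6).
At j, Bob picks ah (highest: -6).
At ah, Yuki picks db (lowest: -6).
Terminal value -6.

top -> East -> j -> ah -> db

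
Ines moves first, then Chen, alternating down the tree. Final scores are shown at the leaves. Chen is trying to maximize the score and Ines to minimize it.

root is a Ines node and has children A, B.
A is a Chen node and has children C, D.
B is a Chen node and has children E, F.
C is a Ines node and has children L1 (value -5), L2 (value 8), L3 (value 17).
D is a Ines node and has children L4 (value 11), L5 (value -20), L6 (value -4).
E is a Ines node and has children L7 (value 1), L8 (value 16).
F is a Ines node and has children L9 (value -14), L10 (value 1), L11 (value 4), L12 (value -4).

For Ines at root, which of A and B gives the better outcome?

A

C (Ines): min(-5, 8, 17) = -5
D (Ines): min(11, -20, -4) = -20
A (Chen): max(-5, -20) = -5
E (Ines): min(1, 16) = 1
F (Ines): min(-14, 1, 4, -4) = -14
B (Chen): max(1, -14) = 1
Ines prefers the lower value; A=-5, B=1. A is better since -5 < 1.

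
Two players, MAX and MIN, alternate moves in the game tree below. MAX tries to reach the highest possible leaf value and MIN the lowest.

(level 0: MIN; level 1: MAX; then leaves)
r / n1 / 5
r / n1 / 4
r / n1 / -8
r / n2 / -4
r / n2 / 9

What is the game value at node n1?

5

n1 (MAX): max(5, 4, -8) = 5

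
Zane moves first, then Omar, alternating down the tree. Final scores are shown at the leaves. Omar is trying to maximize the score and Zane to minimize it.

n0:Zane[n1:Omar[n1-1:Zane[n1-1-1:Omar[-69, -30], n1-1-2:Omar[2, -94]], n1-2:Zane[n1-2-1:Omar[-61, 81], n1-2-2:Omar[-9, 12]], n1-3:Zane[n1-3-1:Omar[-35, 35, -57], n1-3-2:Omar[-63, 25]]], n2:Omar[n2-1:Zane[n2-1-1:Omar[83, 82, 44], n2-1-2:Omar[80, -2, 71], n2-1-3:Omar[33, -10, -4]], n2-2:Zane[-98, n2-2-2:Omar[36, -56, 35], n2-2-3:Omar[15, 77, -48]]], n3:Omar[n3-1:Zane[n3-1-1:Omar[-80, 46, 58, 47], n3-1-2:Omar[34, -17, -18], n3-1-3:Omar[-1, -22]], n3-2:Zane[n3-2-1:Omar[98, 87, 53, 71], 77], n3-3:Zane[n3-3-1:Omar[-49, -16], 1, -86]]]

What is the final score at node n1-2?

n1-2-1 (Omar): max(-61, 81) = 81
n1-2-2 (Omar): max(-9, 12) = 12
n1-2 (Zane): min(81, 12) = 12

12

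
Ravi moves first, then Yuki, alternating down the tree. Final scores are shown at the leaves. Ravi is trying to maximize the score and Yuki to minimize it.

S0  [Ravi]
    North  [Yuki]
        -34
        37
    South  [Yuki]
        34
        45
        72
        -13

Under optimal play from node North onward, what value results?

-34

North (Yuki): min(-34, 37) = -34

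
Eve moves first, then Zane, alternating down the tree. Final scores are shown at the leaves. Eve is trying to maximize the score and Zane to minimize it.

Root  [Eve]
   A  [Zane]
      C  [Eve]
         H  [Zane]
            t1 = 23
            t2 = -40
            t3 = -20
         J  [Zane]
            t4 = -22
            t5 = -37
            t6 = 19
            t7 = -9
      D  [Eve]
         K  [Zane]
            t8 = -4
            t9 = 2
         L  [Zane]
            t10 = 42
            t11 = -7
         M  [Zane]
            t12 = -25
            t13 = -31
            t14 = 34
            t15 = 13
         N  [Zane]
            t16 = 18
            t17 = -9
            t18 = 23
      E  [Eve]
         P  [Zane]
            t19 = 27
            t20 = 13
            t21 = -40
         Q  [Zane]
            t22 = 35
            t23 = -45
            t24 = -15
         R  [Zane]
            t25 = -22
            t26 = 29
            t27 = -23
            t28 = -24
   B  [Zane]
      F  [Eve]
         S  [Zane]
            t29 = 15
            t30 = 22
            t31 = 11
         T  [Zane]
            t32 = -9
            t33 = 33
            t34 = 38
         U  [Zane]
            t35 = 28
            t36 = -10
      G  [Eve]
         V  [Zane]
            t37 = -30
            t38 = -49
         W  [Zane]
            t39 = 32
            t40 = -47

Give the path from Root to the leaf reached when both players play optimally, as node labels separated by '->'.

H (Zane): min(23, -40, -20) = -40
J (Zane): min(-22, -37, 19, -9) = -37
C (Eve): max(-40, -37) = -37
K (Zane): min(-4, 2) = -4
L (Zane): min(42, -7) = -7
M (Zane): min(-25, -31, 34, 13) = -31
N (Zane): min(18, -9, 23) = -9
D (Eve): max(-4, -7, -31, -9) = -4
P (Zane): min(27, 13, -40) = -40
Q (Zane): min(35, -45, -15) = -45
R (Zane): min(-22, 29, -23, -24) = -24
E (Eve): max(-40, -45, -24) = -24
A (Zane): min(-37, -4, -24) = -37
S (Zane): min(15, 22, 11) = 11
T (Zane): min(-9, 33, 38) = -9
U (Zane): min(28, -10) = -10
F (Eve): max(11, -9, -10) = 11
V (Zane): min(-30, -49) = -49
W (Zane): min(32, -47) = -47
G (Eve): max(-49, -47) = -47
B (Zane): min(11, -47) = -47
Root (Eve): max(-37, -47) = -37
At Root, Eve picks A (highest: -37).
At A, Zane picks C (lowest: -37).
At C, Eve picks J (highest: -37).
At J, Zane picks t5 (lowest: -37).
Terminal value -37.

Root -> A -> C -> J -> t5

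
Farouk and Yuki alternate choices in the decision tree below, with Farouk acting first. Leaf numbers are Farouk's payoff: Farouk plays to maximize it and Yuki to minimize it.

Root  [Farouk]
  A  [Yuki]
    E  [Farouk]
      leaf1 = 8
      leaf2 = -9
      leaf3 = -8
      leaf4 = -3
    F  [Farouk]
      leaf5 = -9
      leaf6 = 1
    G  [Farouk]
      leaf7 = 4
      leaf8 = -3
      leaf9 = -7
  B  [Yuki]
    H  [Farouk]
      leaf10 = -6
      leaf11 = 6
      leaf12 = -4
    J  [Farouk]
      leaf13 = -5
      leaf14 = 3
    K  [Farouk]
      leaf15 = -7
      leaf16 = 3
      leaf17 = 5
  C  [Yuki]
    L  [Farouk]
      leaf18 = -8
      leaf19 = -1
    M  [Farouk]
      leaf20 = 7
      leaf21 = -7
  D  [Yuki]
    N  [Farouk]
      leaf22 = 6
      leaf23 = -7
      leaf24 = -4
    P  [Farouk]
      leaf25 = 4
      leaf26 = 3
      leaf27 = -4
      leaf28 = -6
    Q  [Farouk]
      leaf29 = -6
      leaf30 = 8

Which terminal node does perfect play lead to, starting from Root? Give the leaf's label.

E (Farouk): max(8, -9, -8, -3) = 8
F (Farouk): max(-9, 1) = 1
G (Farouk): max(4, -3, -7) = 4
A (Yuki): min(8, 1, 4) = 1
H (Farouk): max(-6, 6, -4) = 6
J (Farouk): max(-5, 3) = 3
K (Farouk): max(-7, 3, 5) = 5
B (Yuki): min(6, 3, 5) = 3
L (Farouk): max(-8, -1) = -1
M (Farouk): max(7, -7) = 7
C (Yuki): min(-1, 7) = -1
N (Farouk): max(6, -7, -4) = 6
P (Farouk): max(4, 3, -4, -6) = 4
Q (Farouk): max(-6, 8) = 8
D (Yuki): min(6, 4, 8) = 4
Root (Farouk): max(1, 3, -1, 4) = 4
At Root, Farouk picks D (highest: 4).
At D, Yuki picks P (lowest: 4).
At P, Farouk picks leaf25 (highest: 4).
Terminal value 4.

leaf25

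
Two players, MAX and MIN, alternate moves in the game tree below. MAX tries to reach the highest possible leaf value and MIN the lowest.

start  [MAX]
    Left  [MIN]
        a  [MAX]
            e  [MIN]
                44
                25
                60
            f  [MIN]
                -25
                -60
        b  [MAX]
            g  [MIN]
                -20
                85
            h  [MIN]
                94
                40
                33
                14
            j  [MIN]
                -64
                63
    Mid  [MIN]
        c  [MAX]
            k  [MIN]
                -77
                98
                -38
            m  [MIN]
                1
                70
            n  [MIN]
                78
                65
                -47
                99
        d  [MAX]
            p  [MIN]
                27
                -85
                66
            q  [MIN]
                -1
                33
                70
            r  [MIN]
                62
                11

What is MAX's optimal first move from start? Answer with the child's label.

e (MIN): min(44, 25, 60) = 25
f (MIN): min(-25, -60) = -60
a (MAX): max(25, -60) = 25
g (MIN): min(-20, 85) = -20
h (MIN): min(94, 40, 33, 14) = 14
j (MIN): min(-64, 63) = -64
b (MAX): max(-20, 14, -64) = 14
Left (MIN): min(25, 14) = 14
k (MIN): min(-77, 98, -38) = -77
m (MIN): min(1, 70) = 1
n (MIN): min(78, 65, -47, 99) = -47
c (MAX): max(-77, 1, -47) = 1
p (MIN): min(27, -85, 66) = -85
q (MIN): min(-1, 33, 70) = -1
r (MIN): min(62, 11) = 11
d (MAX): max(-85, -1, 11) = 11
Mid (MIN): min(1, 11) = 1
start (MAX): max(14, 1) = 14
MAX at start wants the highest of {Left=14, Mid=1}, so chooses Left.

Left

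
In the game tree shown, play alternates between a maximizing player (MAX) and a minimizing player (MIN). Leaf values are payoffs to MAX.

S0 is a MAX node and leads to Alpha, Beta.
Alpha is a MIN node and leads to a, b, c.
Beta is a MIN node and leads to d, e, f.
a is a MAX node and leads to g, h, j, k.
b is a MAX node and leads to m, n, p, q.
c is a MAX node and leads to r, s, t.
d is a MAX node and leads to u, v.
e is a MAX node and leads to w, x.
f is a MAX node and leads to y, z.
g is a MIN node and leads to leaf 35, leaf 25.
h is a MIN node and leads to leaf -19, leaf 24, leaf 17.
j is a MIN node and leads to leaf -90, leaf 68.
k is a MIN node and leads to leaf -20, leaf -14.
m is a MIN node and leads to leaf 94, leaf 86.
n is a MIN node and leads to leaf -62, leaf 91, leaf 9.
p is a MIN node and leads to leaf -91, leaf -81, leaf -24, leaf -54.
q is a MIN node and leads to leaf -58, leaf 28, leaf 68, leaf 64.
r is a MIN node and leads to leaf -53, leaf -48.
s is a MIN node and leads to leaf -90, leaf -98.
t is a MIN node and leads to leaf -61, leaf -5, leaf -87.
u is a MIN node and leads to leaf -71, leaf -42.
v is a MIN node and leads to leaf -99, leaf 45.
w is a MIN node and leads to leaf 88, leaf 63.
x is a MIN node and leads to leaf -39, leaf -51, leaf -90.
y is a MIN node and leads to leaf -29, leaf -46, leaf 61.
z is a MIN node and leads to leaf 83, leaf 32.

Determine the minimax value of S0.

-53

g (MIN): min(35, 25) = 25
h (MIN): min(-19, 24, 17) = -19
j (MIN): min(-90, 68) = -90
k (MIN): min(-20, -14) = -20
a (MAX): max(25, -19, -90, -20) = 25
m (MIN): min(94, 86) = 86
n (MIN): min(-62, 91, 9) = -62
p (MIN): min(-91, -81, -24, -54) = -91
q (MIN): min(-58, 28, 68, 64) = -58
b (MAX): max(86, -62, -91, -58) = 86
r (MIN): min(-53, -48) = -53
s (MIN): min(-90, -98) = -98
t (MIN): min(-61, -5, -87) = -87
c (MAX): max(-53, -98, -87) = -53
Alpha (MIN): min(25, 86, -53) = -53
u (MIN): min(-71, -42) = -71
v (MIN): min(-99, 45) = -99
d (MAX): max(-71, -99) = -71
w (MIN): min(88, 63) = 63
x (MIN): min(-39, -51, -90) = -90
e (MAX): max(63, -90) = 63
y (MIN): min(-29, -46, 61) = -46
z (MIN): min(83, 32) = 32
f (MAX): max(-46, 32) = 32
Beta (MIN): min(-71, 63, 32) = -71
S0 (MAX): max(-53, -71) = -53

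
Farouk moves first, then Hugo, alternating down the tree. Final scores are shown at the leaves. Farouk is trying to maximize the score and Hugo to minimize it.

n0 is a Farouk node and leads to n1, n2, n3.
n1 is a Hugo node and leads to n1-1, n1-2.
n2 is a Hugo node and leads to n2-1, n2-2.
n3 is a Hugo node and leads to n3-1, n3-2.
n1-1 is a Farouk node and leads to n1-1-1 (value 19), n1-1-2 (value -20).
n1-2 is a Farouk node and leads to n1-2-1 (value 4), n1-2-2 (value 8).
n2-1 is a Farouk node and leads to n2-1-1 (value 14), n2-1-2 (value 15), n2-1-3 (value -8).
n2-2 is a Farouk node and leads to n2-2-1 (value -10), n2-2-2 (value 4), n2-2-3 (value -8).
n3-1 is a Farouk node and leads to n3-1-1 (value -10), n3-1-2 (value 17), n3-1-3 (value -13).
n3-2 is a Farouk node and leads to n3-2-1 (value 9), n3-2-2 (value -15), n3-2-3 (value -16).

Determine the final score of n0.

9

n1-1 (Farouk): max(19, -20) = 19
n1-2 (Farouk): max(4, 8) = 8
n1 (Hugo): min(19, 8) = 8
n2-1 (Farouk): max(14, 15, -8) = 15
n2-2 (Farouk): max(-10, 4, -8) = 4
n2 (Hugo): min(15, 4) = 4
n3-1 (Farouk): max(-10, 17, -13) = 17
n3-2 (Farouk): max(9, -15, -16) = 9
n3 (Hugo): min(17, 9) = 9
n0 (Farouk): max(8, 4, 9) = 9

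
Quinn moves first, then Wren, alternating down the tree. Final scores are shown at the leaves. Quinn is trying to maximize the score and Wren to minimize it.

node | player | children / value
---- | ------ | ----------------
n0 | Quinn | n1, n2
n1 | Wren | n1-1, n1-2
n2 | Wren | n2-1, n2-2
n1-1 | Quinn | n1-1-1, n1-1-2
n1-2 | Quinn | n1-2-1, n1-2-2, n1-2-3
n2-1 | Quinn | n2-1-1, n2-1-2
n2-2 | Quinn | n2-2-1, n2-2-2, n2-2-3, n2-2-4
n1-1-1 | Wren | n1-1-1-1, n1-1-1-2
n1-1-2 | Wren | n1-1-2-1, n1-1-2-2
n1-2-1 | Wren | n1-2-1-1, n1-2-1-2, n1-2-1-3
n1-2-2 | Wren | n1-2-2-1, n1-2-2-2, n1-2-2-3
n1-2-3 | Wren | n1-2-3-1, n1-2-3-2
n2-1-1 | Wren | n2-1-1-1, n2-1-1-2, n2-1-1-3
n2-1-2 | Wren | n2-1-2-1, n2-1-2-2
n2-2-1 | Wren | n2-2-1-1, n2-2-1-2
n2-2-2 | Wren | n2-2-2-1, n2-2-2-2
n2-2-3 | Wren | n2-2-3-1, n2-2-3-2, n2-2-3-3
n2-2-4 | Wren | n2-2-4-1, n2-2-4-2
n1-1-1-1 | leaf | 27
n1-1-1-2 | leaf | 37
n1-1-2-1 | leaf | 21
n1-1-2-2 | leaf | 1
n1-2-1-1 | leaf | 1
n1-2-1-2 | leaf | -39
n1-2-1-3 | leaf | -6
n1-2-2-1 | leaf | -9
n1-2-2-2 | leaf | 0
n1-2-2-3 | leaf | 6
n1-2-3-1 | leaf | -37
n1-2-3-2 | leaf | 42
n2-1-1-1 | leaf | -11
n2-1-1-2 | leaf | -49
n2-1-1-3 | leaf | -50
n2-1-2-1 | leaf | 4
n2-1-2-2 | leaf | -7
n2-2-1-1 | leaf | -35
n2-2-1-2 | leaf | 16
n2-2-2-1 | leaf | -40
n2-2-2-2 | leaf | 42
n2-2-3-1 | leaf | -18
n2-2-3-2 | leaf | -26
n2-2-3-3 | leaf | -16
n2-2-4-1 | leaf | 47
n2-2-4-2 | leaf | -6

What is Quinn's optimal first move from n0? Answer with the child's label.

n1-1-1 (Wren): min(27, 37) = 27
n1-1-2 (Wren): min(21, 1) = 1
n1-1 (Quinn): max(27, 1) = 27
n1-2-1 (Wren): min(1, -39, -6) = -39
n1-2-2 (Wren): min(-9, 0, 6) = -9
n1-2-3 (Wren): min(-37, 42) = -37
n1-2 (Quinn): max(-39, -9, -37) = -9
n1 (Wren): min(27, -9) = -9
n2-1-1 (Wren): min(-11, -49, -50) = -50
n2-1-2 (Wren): min(4, -7) = -7
n2-1 (Quinn): max(-50, -7) = -7
n2-2-1 (Wren): min(-35, 16) = -35
n2-2-2 (Wren): min(-40, 42) = -40
n2-2-3 (Wren): min(-18, -26, -16) = -26
n2-2-4 (Wren): min(47, -6) = -6
n2-2 (Quinn): max(-35, -40, -26, -6) = -6
n2 (Wren): min(-7, -6) = -7
n0 (Quinn): max(-9, -7) = -7
Quinn at n0 wants the highest of {n1=-9, n2=-7}, so chooses n2.

n2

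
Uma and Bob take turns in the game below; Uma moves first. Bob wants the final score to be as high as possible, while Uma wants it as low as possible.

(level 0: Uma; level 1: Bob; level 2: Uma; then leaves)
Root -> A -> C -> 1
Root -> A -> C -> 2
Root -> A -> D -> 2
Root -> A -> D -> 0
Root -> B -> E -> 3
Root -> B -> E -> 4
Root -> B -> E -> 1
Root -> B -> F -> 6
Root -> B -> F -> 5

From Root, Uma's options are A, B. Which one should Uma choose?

C (Uma): min(1, 2) = 1
D (Uma): min(2, 0) = 0
A (Bob): max(1, 0) = 1
E (Uma): min(3, 4, 1) = 1
F (Uma): min(6, 5) = 5
B (Bob): max(1, 5) = 5
Root (Uma): min(1, 5) = 1
Uma at Root wants the lowest of {A=1, B=5}, so chooses A.

A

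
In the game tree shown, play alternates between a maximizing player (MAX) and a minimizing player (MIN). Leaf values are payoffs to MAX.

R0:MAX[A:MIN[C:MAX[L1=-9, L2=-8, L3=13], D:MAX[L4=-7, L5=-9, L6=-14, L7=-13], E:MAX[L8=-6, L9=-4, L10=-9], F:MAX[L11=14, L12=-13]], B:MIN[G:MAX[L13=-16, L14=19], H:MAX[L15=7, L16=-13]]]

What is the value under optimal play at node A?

-7

C (MAX): max(-9, -8, 13) = 13
D (MAX): max(-7, -9, -14, -13) = -7
E (MAX): max(-6, -4, -9) = -4
F (MAX): max(14, -13) = 14
A (MIN): min(13, -7, -4, 14) = -7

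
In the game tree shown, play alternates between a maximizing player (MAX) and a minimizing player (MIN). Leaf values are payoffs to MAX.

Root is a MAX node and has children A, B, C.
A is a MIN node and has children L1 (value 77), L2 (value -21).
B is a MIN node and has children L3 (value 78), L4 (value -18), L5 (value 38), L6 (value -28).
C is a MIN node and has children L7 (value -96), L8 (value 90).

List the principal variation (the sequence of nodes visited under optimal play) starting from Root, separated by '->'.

Root -> A -> L2

A (MIN): min(77, -21) = -21
B (MIN): min(78, -18, 38, -28) = -28
C (MIN): min(-96, 90) = -96
Root (MAX): max(-21, -28, -96) = -21
At Root, MAX picks A (highest: -21).
At A, MIN picks L2 (lowest: -21).
Terminal value -21.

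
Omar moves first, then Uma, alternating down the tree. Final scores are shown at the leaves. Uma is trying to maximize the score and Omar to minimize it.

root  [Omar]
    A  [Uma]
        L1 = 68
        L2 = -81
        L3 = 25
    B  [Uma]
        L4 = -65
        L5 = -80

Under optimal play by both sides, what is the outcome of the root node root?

-65

A (Uma): max(68, -81, 25) = 68
B (Uma): max(-65, -80) = -65
root (Omar): min(68, -65) = -65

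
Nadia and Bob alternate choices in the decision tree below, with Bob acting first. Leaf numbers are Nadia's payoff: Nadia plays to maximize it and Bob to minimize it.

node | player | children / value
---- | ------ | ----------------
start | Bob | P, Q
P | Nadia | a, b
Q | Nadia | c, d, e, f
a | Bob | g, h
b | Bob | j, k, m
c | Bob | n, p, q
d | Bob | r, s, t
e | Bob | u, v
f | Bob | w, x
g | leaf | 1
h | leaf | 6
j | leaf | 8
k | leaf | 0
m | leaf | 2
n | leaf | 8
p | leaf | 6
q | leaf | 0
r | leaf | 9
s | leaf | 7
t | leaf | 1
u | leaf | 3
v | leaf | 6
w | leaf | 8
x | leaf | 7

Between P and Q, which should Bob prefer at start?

a (Bob): min(1, 6) = 1
b (Bob): min(8, 0, 2) = 0
P (Nadia): max(1, 0) = 1
c (Bob): min(8, 6, 0) = 0
d (Bob): min(9, 7, 1) = 1
e (Bob): min(3, 6) = 3
f (Bob): min(8, 7) = 7
Q (Nadia): max(0, 1, 3, 7) = 7
Bob prefers the lower value; P=1, Q=7. P is better since 1 < 7.

P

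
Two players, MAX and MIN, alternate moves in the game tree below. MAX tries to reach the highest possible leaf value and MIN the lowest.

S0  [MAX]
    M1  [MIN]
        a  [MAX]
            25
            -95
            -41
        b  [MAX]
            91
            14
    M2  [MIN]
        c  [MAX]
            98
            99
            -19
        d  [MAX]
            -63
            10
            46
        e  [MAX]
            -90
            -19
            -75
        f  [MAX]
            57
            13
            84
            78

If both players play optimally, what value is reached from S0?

a (MAX): max(25, -95, -41) = 25
b (MAX): max(91, 14) = 91
M1 (MIN): min(25, 91) = 25
c (MAX): max(98, 99, -19) = 99
d (MAX): max(-63, 10, 46) = 46
e (MAX): max(-90, -19, -75) = -19
f (MAX): max(57, 13, 84, 78) = 84
M2 (MIN): min(99, 46, -19, 84) = -19
S0 (MAX): max(25, -19) = 25

25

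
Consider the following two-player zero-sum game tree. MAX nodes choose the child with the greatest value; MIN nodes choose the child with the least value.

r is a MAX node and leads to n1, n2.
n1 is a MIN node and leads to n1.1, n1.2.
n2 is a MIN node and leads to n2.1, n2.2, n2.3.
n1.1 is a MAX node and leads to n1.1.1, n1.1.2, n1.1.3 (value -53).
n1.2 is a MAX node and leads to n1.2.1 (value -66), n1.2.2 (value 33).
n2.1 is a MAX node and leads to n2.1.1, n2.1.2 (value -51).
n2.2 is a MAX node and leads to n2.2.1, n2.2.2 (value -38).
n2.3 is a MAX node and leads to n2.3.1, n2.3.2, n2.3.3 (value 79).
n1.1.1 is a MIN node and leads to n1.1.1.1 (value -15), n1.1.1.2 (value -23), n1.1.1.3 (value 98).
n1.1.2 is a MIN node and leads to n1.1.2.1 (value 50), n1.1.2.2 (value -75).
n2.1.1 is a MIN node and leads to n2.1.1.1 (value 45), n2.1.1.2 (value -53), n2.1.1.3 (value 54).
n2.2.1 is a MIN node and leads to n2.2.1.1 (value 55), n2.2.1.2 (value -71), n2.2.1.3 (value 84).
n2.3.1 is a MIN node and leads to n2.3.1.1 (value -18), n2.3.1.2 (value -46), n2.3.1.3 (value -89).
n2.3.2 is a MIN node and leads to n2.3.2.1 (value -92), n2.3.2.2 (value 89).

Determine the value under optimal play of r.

-23

n1.1.1 (MIN): min(-15, -23, 98) = -23
n1.1.2 (MIN): min(50, -75) = -75
n1.1 (MAX): max(-23, -75, -53) = -23
n1.2 (MAX): max(-66, 33) = 33
n1 (MIN): min(-23, 33) = -23
n2.1.1 (MIN): min(45, -53, 54) = -53
n2.1 (MAX): max(-53, -51) = -51
n2.2.1 (MIN): min(55, -71, 84) = -71
n2.2 (MAX): max(-71, -38) = -38
n2.3.1 (MIN): min(-18, -46, -89) = -89
n2.3.2 (MIN): min(-92, 89) = -92
n2.3 (MAX): max(-89, -92, 79) = 79
n2 (MIN): min(-51, -38, 79) = -51
r (MAX): max(-23, -51) = -23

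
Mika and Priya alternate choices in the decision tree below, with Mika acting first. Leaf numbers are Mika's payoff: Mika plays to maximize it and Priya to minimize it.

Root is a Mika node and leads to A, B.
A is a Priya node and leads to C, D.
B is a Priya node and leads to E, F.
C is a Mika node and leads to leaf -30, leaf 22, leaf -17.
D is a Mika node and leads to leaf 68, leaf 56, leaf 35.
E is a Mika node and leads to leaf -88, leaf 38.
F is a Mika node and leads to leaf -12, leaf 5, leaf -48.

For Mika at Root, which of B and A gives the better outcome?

A

E (Mika): max(-88, 38) = 38
F (Mika): max(-12, 5, -48) = 5
B (Priya): min(38, 5) = 5
C (Mika): max(-30, 22, -17) = 22
D (Mika): max(68, 56, 35) = 68
A (Priya): min(22, 68) = 22
Mika prefers the higher value; B=5, A=22. A is better since 22 > 5.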